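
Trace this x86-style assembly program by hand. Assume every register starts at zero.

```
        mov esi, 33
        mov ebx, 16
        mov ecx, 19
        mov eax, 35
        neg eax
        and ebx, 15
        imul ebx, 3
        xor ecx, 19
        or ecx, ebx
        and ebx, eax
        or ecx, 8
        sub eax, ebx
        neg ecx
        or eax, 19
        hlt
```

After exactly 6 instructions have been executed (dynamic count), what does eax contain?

mov esi, 33 → esi=33
mov ebx, 16 → ebx=16
mov ecx, 19 → ecx=19
mov eax, 35 → eax=35
neg eax → eax=-(35)=-35
and ebx, 15 → ebx=16&15=0
After step 6: eax = -35.

-35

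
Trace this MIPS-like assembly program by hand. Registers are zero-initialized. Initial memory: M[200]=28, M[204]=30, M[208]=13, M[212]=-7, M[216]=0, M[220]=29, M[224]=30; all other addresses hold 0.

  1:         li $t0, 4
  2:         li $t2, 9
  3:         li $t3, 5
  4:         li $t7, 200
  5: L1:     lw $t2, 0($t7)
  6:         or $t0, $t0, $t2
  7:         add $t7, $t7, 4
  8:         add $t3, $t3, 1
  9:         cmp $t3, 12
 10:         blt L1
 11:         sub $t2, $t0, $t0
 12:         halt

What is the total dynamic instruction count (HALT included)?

li $t0, 4 → $t0=4
li $t2, 9 → $t2=9
li $t3, 5 → $t3=5
li $t7, 200 → $t7=200
lw $t2, 0($t7) → $t2=M[200]=28
or $t0, $t0, $t2 → $t0=4|28=28
add $t7, $t7, 4 → $t7=200+4=204
add $t3, $t3, 1 → $t3=5+1=6
cmp $t3, 12  (cmp 6,12)
blt L1: taken
lw $t2, 0($t7) → $t2=M[204]=30
or $t0, $t0, $t2 → $t0=28|30=30
add $t7, $t7, 4 → $t7=204+4=208
add $t3, $t3, 1 → $t3=6+1=7
cmp $t3, 12  (cmp 7,12)
blt L1: taken
lw $t2, 0($t7) → $t2=M[208]=13
or $t0, $t0, $t2 → $t0=30|13=31
add $t7, $t7, 4 → $t7=208+4=212
add $t3, $t3, 1 → $t3=7+1=8
cmp $t3, 12  (cmp 8,12)
blt L1: taken
lw $t2, 0($t7) → $t2=M[212]=-7
or $t0, $t0, $t2 → $t0=31|(-7)=-1
add $t7, $t7, 4 → $t7=212+4=216
add $t3, $t3, 1 → $t3=8+1=9
cmp $t3, 12  (cmp 9,12)
blt L1: taken
lw $t2, 0($t7) → $t2=M[216]=0
or $t0, $t0, $t2 → $t0=(-1)|0=-1
add $t7, $t7, 4 → $t7=216+4=220
add $t3, $t3, 1 → $t3=9+1=10
cmp $t3, 12  (cmp 10,12)
blt L1: taken
lw $t2, 0($t7) → $t2=M[220]=29
or $t0, $t0, $t2 → $t0=(-1)|29=-1
add $t7, $t7, 4 → $t7=220+4=224
add $t3, $t3, 1 → $t3=10+1=11
cmp $t3, 12  (cmp 11,12)
blt L1: taken
lw $t2, 0($t7) → $t2=M[224]=30
or $t0, $t0, $t2 → $t0=(-1)|30=-1
add $t7, $t7, 4 → $t7=224+4=228
add $t3, $t3, 1 → $t3=11+1=12
cmp $t3, 12  (cmp 12,12)
blt L1: not taken
sub $t2, $t0, $t0 → $t2=(-1)-(-1)=0
halt.
Total executed instructions: 48.

48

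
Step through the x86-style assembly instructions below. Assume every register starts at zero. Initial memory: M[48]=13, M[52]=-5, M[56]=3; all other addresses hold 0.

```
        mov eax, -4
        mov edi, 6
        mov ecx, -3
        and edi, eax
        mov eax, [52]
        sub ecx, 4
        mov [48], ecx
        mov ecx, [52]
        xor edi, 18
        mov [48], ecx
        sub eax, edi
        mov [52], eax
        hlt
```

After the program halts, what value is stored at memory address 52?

after mov eax, -4: eax=-4
after mov edi, 6: edi=6
after mov ecx, -3: ecx=-3
after and edi, eax: edi=6&(-4)=4
after mov eax, [52]: eax=M[52]=-5
after sub ecx, 4: ecx=(-3)-4=-7
mov [48], ecx → M[48]=-7
after mov ecx, [52]: ecx=M[52]=-5
after xor edi, 18: edi=4^18=22
mov [48], ecx → M[48]=-5
after sub eax, edi: eax=(-5)-22=-27
mov [52], eax → M[52]=-27
halt.

-27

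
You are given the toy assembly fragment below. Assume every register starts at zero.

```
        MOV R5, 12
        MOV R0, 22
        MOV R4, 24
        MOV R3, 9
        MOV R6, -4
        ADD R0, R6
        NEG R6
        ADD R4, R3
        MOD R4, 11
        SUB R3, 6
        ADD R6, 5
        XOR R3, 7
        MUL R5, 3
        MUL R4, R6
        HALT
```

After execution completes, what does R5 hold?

MOV R5, 12 → R5=12
MOV R0, 22 → R0=22
MOV R4, 24 → R4=24
MOV R3, 9 → R3=9
MOV R6, -4 → R6=-4
ADD R0, R6 → R0=22+(-4)=18
NEG R6 → R6=-(-4)=4
ADD R4, R3 → R4=24+9=33
MOD R4, 11 → R4=33%11=0
SUB R3, 6 → R3=9-6=3
ADD R6, 5 → R6=4+5=9
XOR R3, 7 → R3=3^7=4
MUL R5, 3 → R5=12*3=36
MUL R4, R6 → R4=0*9=0
halt.

36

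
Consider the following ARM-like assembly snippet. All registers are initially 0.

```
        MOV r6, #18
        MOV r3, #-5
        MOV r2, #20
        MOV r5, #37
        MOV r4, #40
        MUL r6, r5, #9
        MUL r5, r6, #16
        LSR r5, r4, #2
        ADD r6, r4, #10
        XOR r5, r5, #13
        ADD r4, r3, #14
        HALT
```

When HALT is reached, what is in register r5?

7

r6=18
r3=-5
r2=20
r5=37
r4=40
r6=37*9=333
r5=333*16=5328
r5=40>>2=10
r6=40+10=50
r5=10^13=7
r4=(-5)+14=9
halt.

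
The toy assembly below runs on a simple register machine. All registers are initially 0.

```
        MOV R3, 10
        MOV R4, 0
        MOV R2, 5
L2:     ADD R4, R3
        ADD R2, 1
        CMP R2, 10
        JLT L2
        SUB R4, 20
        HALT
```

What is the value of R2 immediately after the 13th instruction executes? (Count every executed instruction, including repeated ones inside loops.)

after MOV R3, 10: R3=10
after MOV R4, 0: R4=0
after MOV R2, 5: R2=5
after ADD R4, R3: R4=0+10=10
after ADD R2, 1: R2=5+1=6
CMP R2, 10  (cmp 6,10)
JLT L2: taken
after ADD R4, R3: R4=10+10=20
after ADD R2, 1: R2=6+1=7
CMP R2, 10  (cmp 7,10)
JLT L2: taken
after ADD R4, R3: R4=20+10=30
after ADD R2, 1: R2=7+1=8
After step 13: R2 = 8.

8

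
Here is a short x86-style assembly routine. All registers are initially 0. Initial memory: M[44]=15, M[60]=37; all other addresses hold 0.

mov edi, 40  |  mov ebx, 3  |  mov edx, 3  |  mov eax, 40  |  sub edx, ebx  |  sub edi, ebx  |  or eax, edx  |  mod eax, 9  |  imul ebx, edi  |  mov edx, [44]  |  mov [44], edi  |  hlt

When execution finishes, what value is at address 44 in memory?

after mov edi, 40: edi=40
after mov ebx, 3: ebx=3
after mov edx, 3: edx=3
after mov eax, 40: eax=40
after sub edx, ebx: edx=3-3=0
after sub edi, ebx: edi=40-3=37
after or eax, edx: eax=40|0=40
after mod eax, 9: eax=40%9=4
after imul ebx, edi: ebx=3*37=111
after mov edx, [44]: edx=M[44]=15
mov [44], edi → M[44]=37
halt.

37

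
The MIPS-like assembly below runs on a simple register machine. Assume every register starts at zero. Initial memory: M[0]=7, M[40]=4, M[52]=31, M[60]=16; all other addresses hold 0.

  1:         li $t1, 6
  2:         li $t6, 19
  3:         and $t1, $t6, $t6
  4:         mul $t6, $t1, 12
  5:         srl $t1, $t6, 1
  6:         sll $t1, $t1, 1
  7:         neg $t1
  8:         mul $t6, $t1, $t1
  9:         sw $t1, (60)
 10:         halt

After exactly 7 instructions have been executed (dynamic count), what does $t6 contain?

li $t1, 6 → $t1=6
li $t6, 19 → $t6=19
and $t1, $t6, $t6 → $t1=19&19=19
mul $t6, $t1, 12 → $t6=19*12=228
srl $t1, $t6, 1 → $t1=228>>1=114
sll $t1, $t1, 1 → $t1=114<<1=228
neg $t1 → $t1=-(228)=-228
After step 7: $t6 = 228.

228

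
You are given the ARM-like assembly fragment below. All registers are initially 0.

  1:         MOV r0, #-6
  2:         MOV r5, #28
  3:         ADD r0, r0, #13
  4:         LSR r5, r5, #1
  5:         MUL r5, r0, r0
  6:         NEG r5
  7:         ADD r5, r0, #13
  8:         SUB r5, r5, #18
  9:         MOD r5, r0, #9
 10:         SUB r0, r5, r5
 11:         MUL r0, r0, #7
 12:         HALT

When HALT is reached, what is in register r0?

after MOV r0, #-6: r0=-6
after MOV r5, #28: r5=28
after ADD r0, r0, #13: r0=(-6)+13=7
after LSR r5, r5, #1: r5=28>>1=14
after MUL r5, r0, r0: r5=7*7=49
after NEG r5: r5=-(49)=-49
after ADD r5, r0, #13: r5=7+13=20
after SUB r5, r5, #18: r5=20-18=2
after MOD r5, r0, #9: r5=7%9=7
after SUB r0, r5, r5: r0=7-7=0
after MUL r0, r0, #7: r0=0*7=0
halt.

0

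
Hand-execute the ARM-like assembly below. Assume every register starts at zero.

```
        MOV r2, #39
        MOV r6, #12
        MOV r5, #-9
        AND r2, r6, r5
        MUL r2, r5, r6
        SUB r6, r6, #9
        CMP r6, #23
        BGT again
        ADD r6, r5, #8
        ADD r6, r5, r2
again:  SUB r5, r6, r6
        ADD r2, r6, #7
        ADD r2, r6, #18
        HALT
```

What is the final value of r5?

0

r2=39
r6=12
r5=-9
r2=12&(-9)=4
r2=(-9)*12=-108
r6=12-9=3
CMP r6, #23  (cmp 3,23)
BGT again: not taken
r6=(-9)+8=-1
r6=(-9)+(-108)=-117
r5=(-117)-(-117)=0
r2=(-117)+7=-110
r2=(-117)+18=-99
halt.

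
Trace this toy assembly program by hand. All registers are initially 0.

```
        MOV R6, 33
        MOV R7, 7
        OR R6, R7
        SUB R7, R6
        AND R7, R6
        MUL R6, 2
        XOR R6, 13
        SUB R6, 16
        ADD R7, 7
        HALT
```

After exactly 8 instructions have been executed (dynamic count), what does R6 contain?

R6=33
R7=7
R6=33|7=39
R7=7-39=-32
R7=(-32)&39=32
R6=39*2=78
R6=78^13=67
R6=67-16=51
After step 8: R6 = 51.

51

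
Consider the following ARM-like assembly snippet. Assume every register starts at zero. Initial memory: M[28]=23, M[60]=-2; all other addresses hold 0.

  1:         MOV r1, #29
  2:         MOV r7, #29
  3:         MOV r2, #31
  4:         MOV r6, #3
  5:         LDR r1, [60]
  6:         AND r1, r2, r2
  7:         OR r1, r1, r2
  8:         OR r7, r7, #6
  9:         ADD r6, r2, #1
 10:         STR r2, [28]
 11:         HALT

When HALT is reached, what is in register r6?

MOV r1, #29 → r1=29
MOV r7, #29 → r7=29
MOV r2, #31 → r2=31
MOV r6, #3 → r6=3
LDR r1, [60] → r1=M[60]=-2
AND r1, r2, r2 → r1=31&31=31
OR r1, r1, r2 → r1=31|31=31
OR r7, r7, #6 → r7=29|6=31
ADD r6, r2, #1 → r6=31+1=32
STR r2, [28] → M[28]=31
halt.

32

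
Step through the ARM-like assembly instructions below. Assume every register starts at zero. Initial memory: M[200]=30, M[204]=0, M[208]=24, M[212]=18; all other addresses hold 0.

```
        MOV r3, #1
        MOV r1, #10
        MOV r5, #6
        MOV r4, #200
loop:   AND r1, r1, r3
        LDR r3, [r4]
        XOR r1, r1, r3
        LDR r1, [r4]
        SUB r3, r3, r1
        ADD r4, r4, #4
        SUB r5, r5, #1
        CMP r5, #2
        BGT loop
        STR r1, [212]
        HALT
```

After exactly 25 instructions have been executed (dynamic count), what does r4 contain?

r3=1
r1=10
r5=6
r4=200
r1=10&1=0
r3=M[200]=30
r1=0^30=30
r1=M[200]=30
r3=30-30=0
r4=200+4=204
r5=6-1=5
CMP r5, #2  (cmp 5,2)
BGT loop: taken
r1=30&0=0
r3=M[204]=0
r1=0^0=0
r1=M[204]=0
r3=0-0=0
r4=204+4=208
r5=5-1=4
CMP r5, #2  (cmp 4,2)
BGT loop: taken
r1=0&0=0
r3=M[208]=24
r1=0^24=24
After step 25: r4 = 208.

208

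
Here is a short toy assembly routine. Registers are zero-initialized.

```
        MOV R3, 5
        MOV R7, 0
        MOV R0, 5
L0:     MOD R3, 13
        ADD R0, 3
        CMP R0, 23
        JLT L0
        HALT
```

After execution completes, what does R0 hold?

23

R3=5
R7=0
R0=5
R3=5%13=5
R0=5+3=8
CMP R0, 23  (cmp 8,23)
JLT L0: taken
R3=5%13=5
R0=8+3=11
CMP R0, 23  (cmp 11,23)
JLT L0: taken
R3=5%13=5
R0=11+3=14
CMP R0, 23  (cmp 14,23)
JLT L0: taken
R3=5%13=5
R0=14+3=17
CMP R0, 23  (cmp 17,23)
JLT L0: taken
R3=5%13=5
R0=17+3=20
CMP R0, 23  (cmp 20,23)
JLT L0: taken
R3=5%13=5
R0=20+3=23
CMP R0, 23  (cmp 23,23)
JLT L0: not taken
halt.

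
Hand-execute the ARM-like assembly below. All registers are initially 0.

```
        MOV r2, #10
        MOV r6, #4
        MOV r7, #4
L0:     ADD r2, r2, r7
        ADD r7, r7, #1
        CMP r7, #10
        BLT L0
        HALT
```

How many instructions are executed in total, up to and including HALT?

28

MOV r2, #10 → r2=10
MOV r6, #4 → r6=4
MOV r7, #4 → r7=4
ADD r2, r2, r7 → r2=10+4=14
ADD r7, r7, #1 → r7=4+1=5
CMP r7, #10  (cmp 5,10)
BLT L0: taken
ADD r2, r2, r7 → r2=14+5=19
ADD r7, r7, #1 → r7=5+1=6
CMP r7, #10  (cmp 6,10)
BLT L0: taken
ADD r2, r2, r7 → r2=19+6=25
ADD r7, r7, #1 → r7=6+1=7
CMP r7, #10  (cmp 7,10)
BLT L0: taken
ADD r2, r2, r7 → r2=25+7=32
ADD r7, r7, #1 → r7=7+1=8
CMP r7, #10  (cmp 8,10)
BLT L0: taken
ADD r2, r2, r7 → r2=32+8=40
ADD r7, r7, #1 → r7=8+1=9
CMP r7, #10  (cmp 9,10)
BLT L0: taken
ADD r2, r2, r7 → r2=40+9=49
ADD r7, r7, #1 → r7=9+1=10
CMP r7, #10  (cmp 10,10)
BLT L0: not taken
halt.
Total executed instructions: 28.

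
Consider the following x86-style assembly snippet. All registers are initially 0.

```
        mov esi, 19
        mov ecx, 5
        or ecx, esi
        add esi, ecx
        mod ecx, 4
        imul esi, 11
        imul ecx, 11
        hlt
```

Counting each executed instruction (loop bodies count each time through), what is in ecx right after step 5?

3

esi=19
ecx=5
ecx=5|19=23
esi=19+23=42
ecx=23%4=3
After step 5: ecx = 3.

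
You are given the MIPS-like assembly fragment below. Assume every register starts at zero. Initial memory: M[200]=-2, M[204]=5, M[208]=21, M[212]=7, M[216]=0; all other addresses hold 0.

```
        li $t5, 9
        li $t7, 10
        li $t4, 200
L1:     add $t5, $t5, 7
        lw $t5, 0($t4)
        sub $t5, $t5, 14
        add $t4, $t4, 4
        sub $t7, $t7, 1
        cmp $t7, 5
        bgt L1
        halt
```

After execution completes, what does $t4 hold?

li $t5, 9 → $t5=9
li $t7, 10 → $t7=10
li $t4, 200 → $t4=200
add $t5, $t5, 7 → $t5=9+7=16
lw $t5, 0($t4) → $t5=M[200]=-2
sub $t5, $t5, 14 → $t5=(-2)-14=-16
add $t4, $t4, 4 → $t4=200+4=204
sub $t7, $t7, 1 → $t7=10-1=9
cmp $t7, 5  (cmp 9,5)
bgt L1: taken
add $t5, $t5, 7 → $t5=(-16)+7=-9
lw $t5, 0($t4) → $t5=M[204]=5
sub $t5, $t5, 14 → $t5=5-14=-9
add $t4, $t4, 4 → $t4=204+4=208
sub $t7, $t7, 1 → $t7=9-1=8
cmp $t7, 5  (cmp 8,5)
bgt L1: taken
add $t5, $t5, 7 → $t5=(-9)+7=-2
lw $t5, 0($t4) → $t5=M[208]=21
sub $t5, $t5, 14 → $t5=21-14=7
add $t4, $t4, 4 → $t4=208+4=212
sub $t7, $t7, 1 → $t7=8-1=7
cmp $t7, 5  (cmp 7,5)
bgt L1: taken
add $t5, $t5, 7 → $t5=7+7=14
lw $t5, 0($t4) → $t5=M[212]=7
sub $t5, $t5, 14 → $t5=7-14=-7
add $t4, $t4, 4 → $t4=212+4=216
sub $t7, $t7, 1 → $t7=7-1=6
cmp $t7, 5  (cmp 6,5)
bgt L1: taken
add $t5, $t5, 7 → $t5=(-7)+7=0
lw $t5, 0($t4) → $t5=M[216]=0
sub $t5, $t5, 14 → $t5=0-14=-14
add $t4, $t4, 4 → $t4=216+4=220
sub $t7, $t7, 1 → $t7=6-1=5
cmp $t7, 5  (cmp 5,5)
bgt L1: not taken
halt.

220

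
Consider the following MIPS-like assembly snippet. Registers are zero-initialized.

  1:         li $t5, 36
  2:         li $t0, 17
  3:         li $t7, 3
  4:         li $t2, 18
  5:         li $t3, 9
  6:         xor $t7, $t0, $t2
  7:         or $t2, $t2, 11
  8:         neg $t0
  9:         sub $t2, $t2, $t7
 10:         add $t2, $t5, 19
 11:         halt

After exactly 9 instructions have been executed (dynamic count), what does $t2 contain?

24

after li $t5, 36: $t5=36
after li $t0, 17: $t0=17
after li $t7, 3: $t7=3
after li $t2, 18: $t2=18
after li $t3, 9: $t3=9
after xor $t7, $t0, $t2: $t7=17^18=3
after or $t2, $t2, 11: $t2=18|11=27
after neg $t0: $t0=-(17)=-17
after sub $t2, $t2, $t7: $t2=27-3=24
After step 9: $t2 = 24.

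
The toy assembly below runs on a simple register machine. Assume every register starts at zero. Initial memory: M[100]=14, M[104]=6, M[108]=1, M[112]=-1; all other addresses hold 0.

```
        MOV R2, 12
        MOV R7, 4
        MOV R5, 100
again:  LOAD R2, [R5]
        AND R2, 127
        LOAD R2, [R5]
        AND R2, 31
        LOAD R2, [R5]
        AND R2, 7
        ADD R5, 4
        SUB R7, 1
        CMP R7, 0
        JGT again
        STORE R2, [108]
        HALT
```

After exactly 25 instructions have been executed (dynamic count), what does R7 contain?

2

R2=12
R7=4
R5=100
R2=M[100]=14
R2=14&127=14
R2=M[100]=14
R2=14&31=14
R2=M[100]=14
R2=14&7=6
R5=100+4=104
R7=4-1=3
CMP R7, 0  (cmp 3,0)
JGT again: taken
R2=M[104]=6
R2=6&127=6
R2=M[104]=6
R2=6&31=6
R2=M[104]=6
R2=6&7=6
R5=104+4=108
R7=3-1=2
CMP R7, 0  (cmp 2,0)
JGT again: taken
R2=M[108]=1
R2=1&127=1
After step 25: R7 = 2.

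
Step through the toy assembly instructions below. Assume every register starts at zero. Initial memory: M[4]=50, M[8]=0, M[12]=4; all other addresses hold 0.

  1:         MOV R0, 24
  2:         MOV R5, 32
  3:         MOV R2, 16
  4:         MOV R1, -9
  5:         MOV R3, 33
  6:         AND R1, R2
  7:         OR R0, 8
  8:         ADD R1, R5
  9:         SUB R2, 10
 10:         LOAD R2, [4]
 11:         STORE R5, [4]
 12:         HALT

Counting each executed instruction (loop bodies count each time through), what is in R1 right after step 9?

48

after MOV R0, 24: R0=24
after MOV R5, 32: R5=32
after MOV R2, 16: R2=16
after MOV R1, -9: R1=-9
after MOV R3, 33: R3=33
after AND R1, R2: R1=(-9)&16=16
after OR R0, 8: R0=24|8=24
after ADD R1, R5: R1=16+32=48
after SUB R2, 10: R2=16-10=6
After step 9: R1 = 48.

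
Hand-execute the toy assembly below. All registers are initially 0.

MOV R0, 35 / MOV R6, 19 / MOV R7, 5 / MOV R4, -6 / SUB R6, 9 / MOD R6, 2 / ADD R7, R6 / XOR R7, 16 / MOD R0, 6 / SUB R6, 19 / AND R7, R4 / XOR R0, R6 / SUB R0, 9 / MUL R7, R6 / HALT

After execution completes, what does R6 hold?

-19

R0=35
R6=19
R7=5
R4=-6
R6=19-9=10
R6=10%2=0
R7=5+0=5
R7=5^16=21
R0=35%6=5
R6=0-19=-19
R7=21&(-6)=16
R0=5^(-19)=-24
R0=(-24)-9=-33
R7=16*(-19)=-304
halt.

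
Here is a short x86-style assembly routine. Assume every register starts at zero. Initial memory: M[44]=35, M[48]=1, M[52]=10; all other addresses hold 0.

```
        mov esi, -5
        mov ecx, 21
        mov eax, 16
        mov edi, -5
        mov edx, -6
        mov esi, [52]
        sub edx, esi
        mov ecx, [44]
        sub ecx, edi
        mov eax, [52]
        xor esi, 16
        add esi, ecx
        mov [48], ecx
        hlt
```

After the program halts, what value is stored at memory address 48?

40

esi=-5
ecx=21
eax=16
edi=-5
edx=-6
esi=M[52]=10
edx=(-6)-10=-16
ecx=M[44]=35
ecx=35-(-5)=40
eax=M[52]=10
esi=10^16=26
esi=26+40=66
mov [48], ecx → M[48]=40
halt.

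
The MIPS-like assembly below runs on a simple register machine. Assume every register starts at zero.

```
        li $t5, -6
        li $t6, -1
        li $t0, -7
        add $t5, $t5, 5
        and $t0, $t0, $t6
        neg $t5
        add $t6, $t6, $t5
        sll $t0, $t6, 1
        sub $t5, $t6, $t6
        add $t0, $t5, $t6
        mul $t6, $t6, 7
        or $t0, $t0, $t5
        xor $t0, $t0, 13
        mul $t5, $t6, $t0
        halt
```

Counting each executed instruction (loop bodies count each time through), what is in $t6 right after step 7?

after li $t5, -6: $t5=-6
after li $t6, -1: $t6=-1
after li $t0, -7: $t0=-7
after add $t5, $t5, 5: $t5=(-6)+5=-1
after and $t0, $t0, $t6: $t0=(-7)&(-1)=-7
after neg $t5: $t5=-(-1)=1
after add $t6, $t6, $t5: $t6=(-1)+1=0
After step 7: $t6 = 0.

0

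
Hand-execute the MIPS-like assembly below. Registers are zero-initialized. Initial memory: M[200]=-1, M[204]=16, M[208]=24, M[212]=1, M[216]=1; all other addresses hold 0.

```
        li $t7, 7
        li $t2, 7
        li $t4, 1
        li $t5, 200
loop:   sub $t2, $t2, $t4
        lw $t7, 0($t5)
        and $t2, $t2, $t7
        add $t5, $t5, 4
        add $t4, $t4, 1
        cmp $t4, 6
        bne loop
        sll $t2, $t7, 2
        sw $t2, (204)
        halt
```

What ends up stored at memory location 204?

4

li $t7, 7 → $t7=7
li $t2, 7 → $t2=7
li $t4, 1 → $t4=1
li $t5, 200 → $t5=200
sub $t2, $t2, $t4 → $t2=7-1=6
lw $t7, 0($t5) → $t7=M[200]=-1
and $t2, $t2, $t7 → $t2=6&(-1)=6
add $t5, $t5, 4 → $t5=200+4=204
add $t4, $t4, 1 → $t4=1+1=2
cmp $t4, 6  (cmp 2,6)
bne loop: taken
sub $t2, $t2, $t4 → $t2=6-2=4
lw $t7, 0($t5) → $t7=M[204]=16
and $t2, $t2, $t7 → $t2=4&16=0
add $t5, $t5, 4 → $t5=204+4=208
add $t4, $t4, 1 → $t4=2+1=3
cmp $t4, 6  (cmp 3,6)
bne loop: taken
sub $t2, $t2, $t4 → $t2=0-3=-3
lw $t7, 0($t5) → $t7=M[208]=24
and $t2, $t2, $t7 → $t2=(-3)&24=24
add $t5, $t5, 4 → $t5=208+4=212
add $t4, $t4, 1 → $t4=3+1=4
cmp $t4, 6  (cmp 4,6)
bne loop: taken
sub $t2, $t2, $t4 → $t2=24-4=20
lw $t7, 0($t5) → $t7=M[212]=1
and $t2, $t2, $t7 → $t2=20&1=0
add $t5, $t5, 4 → $t5=212+4=216
add $t4, $t4, 1 → $t4=4+1=5
cmp $t4, 6  (cmp 5,6)
bne loop: taken
sub $t2, $t2, $t4 → $t2=0-5=-5
lw $t7, 0($t5) → $t7=M[216]=1
and $t2, $t2, $t7 → $t2=(-5)&1=1
add $t5, $t5, 4 → $t5=216+4=220
add $t4, $t4, 1 → $t4=5+1=6
cmp $t4, 6  (cmp 6,6)
bne loop: not taken
sll $t2, $t7, 2 → $t2=1<<2=4
sw $t2, (204) → M[204]=4
halt.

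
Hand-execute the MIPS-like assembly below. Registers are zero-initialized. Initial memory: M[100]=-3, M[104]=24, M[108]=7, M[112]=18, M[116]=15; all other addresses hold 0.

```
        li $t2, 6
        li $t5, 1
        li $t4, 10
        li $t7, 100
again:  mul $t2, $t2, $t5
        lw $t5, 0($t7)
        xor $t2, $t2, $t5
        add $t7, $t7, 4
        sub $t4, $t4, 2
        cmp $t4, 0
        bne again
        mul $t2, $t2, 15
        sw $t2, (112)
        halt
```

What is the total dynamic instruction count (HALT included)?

42

li $t2, 6 → $t2=6
li $t5, 1 → $t5=1
li $t4, 10 → $t4=10
li $t7, 100 → $t7=100
mul $t2, $t2, $t5 → $t2=6*1=6
lw $t5, 0($t7) → $t5=M[100]=-3
xor $t2, $t2, $t5 → $t2=6^(-3)=-5
add $t7, $t7, 4 → $t7=100+4=104
sub $t4, $t4, 2 → $t4=10-2=8
cmp $t4, 0  (cmp 8,0)
bne again: taken
mul $t2, $t2, $t5 → $t2=(-5)*(-3)=15
lw $t5, 0($t7) → $t5=M[104]=24
xor $t2, $t2, $t5 → $t2=15^24=23
add $t7, $t7, 4 → $t7=104+4=108
sub $t4, $t4, 2 → $t4=8-2=6
cmp $t4, 0  (cmp 6,0)
bne again: taken
mul $t2, $t2, $t5 → $t2=23*24=552
lw $t5, 0($t7) → $t5=M[108]=7
xor $t2, $t2, $t5 → $t2=552^7=559
add $t7, $t7, 4 → $t7=108+4=112
sub $t4, $t4, 2 → $t4=6-2=4
cmp $t4, 0  (cmp 4,0)
bne again: taken
mul $t2, $t2, $t5 → $t2=559*7=3913
lw $t5, 0($t7) → $t5=M[112]=18
xor $t2, $t2, $t5 → $t2=3913^18=3931
add $t7, $t7, 4 → $t7=112+4=116
sub $t4, $t4, 2 → $t4=4-2=2
cmp $t4, 0  (cmp 2,0)
bne again: taken
mul $t2, $t2, $t5 → $t2=3931*18=70758
lw $t5, 0($t7) → $t5=M[116]=15
xor $t2, $t2, $t5 → $t2=70758^15=70761
add $t7, $t7, 4 → $t7=116+4=120
sub $t4, $t4, 2 → $t4=2-2=0
cmp $t4, 0  (cmp 0,0)
bne again: not taken
mul $t2, $t2, 15 → $t2=70761*15=1061415
sw $t2, (112) → M[112]=1061415
halt.
Total executed instructions: 42.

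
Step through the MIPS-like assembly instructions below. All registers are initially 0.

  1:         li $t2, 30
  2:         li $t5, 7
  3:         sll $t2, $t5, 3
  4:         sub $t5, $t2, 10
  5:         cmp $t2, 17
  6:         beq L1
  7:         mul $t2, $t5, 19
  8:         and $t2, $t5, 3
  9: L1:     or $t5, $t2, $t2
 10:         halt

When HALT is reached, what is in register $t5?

li $t2, 30 → $t2=30
li $t5, 7 → $t5=7
sll $t2, $t5, 3 → $t2=7<<3=56
sub $t5, $t2, 10 → $t5=56-10=46
cmp $t2, 17  (cmp 56,17)
beq L1: not taken
mul $t2, $t5, 19 → $t2=46*19=874
and $t2, $t5, 3 → $t2=46&3=2
or $t5, $t2, $t2 → $t5=2|2=2
halt.

2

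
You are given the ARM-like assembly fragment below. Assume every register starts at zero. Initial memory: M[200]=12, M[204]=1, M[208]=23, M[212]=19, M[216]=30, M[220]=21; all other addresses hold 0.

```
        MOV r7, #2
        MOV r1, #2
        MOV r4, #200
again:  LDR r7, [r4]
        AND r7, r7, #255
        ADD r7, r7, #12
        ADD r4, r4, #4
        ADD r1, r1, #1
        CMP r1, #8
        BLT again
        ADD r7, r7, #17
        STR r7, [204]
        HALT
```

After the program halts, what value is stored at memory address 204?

50

after MOV r7, #2: r7=2
after MOV r1, #2: r1=2
after MOV r4, #200: r4=200
after LDR r7, [r4]: r7=M[200]=12
after AND r7, r7, #255: r7=12&255=12
after ADD r7, r7, #12: r7=12+12=24
after ADD r4, r4, #4: r4=200+4=204
after ADD r1, r1, #1: r1=2+1=3
CMP r1, #8  (cmp 3,8)
BLT again: taken
after LDR r7, [r4]: r7=M[204]=1
after AND r7, r7, #255: r7=1&255=1
after ADD r7, r7, #12: r7=1+12=13
after ADD r4, r4, #4: r4=204+4=208
after ADD r1, r1, #1: r1=3+1=4
CMP r1, #8  (cmp 4,8)
BLT again: taken
after LDR r7, [r4]: r7=M[208]=23
after AND r7, r7, #255: r7=23&255=23
after ADD r7, r7, #12: r7=23+12=35
after ADD r4, r4, #4: r4=208+4=212
after ADD r1, r1, #1: r1=4+1=5
CMP r1, #8  (cmp 5,8)
BLT again: taken
after LDR r7, [r4]: r7=M[212]=19
after AND r7, r7, #255: r7=19&255=19
after ADD r7, r7, #12: r7=19+12=31
after ADD r4, r4, #4: r4=212+4=216
after ADD r1, r1, #1: r1=5+1=6
CMP r1, #8  (cmp 6,8)
BLT again: taken
after LDR r7, [r4]: r7=M[216]=30
after AND r7, r7, #255: r7=30&255=30
after ADD r7, r7, #12: r7=30+12=42
after ADD r4, r4, #4: r4=216+4=220
after ADD r1, r1, #1: r1=6+1=7
CMP r1, #8  (cmp 7,8)
BLT again: taken
after LDR r7, [r4]: r7=M[220]=21
after AND r7, r7, #255: r7=21&255=21
after ADD r7, r7, #12: r7=21+12=33
after ADD r4, r4, #4: r4=220+4=224
after ADD r1, r1, #1: r1=7+1=8
CMP r1, #8  (cmp 8,8)
BLT again: not taken
after ADD r7, r7, #17: r7=33+17=50
STR r7, [204] → M[204]=50
halt.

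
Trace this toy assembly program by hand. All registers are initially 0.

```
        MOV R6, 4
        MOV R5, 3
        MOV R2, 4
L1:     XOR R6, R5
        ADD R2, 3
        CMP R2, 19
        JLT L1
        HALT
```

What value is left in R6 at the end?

7

R6=4
R5=3
R2=4
R6=4^3=7
R2=4+3=7
CMP R2, 19  (cmp 7,19)
JLT L1: taken
R6=7^3=4
R2=7+3=10
CMP R2, 19  (cmp 10,19)
JLT L1: taken
R6=4^3=7
R2=10+3=13
CMP R2, 19  (cmp 13,19)
JLT L1: taken
R6=7^3=4
R2=13+3=16
CMP R2, 19  (cmp 16,19)
JLT L1: taken
R6=4^3=7
R2=16+3=19
CMP R2, 19  (cmp 19,19)
JLT L1: not taken
halt.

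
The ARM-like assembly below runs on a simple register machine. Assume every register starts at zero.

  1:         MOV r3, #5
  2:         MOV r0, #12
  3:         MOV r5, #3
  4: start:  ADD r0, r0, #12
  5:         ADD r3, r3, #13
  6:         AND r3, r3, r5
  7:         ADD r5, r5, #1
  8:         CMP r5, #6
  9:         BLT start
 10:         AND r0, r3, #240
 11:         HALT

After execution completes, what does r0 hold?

MOV r3, #5 → r3=5
MOV r0, #12 → r0=12
MOV r5, #3 → r5=3
ADD r0, r0, #12 → r0=12+12=24
ADD r3, r3, #13 → r3=5+13=18
AND r3, r3, r5 → r3=18&3=2
ADD r5, r5, #1 → r5=3+1=4
CMP r5, #6  (cmp 4,6)
BLT start: taken
ADD r0, r0, #12 → r0=24+12=36
ADD r3, r3, #13 → r3=2+13=15
AND r3, r3, r5 → r3=15&4=4
ADD r5, r5, #1 → r5=4+1=5
CMP r5, #6  (cmp 5,6)
BLT start: taken
ADD r0, r0, #12 → r0=36+12=48
ADD r3, r3, #13 → r3=4+13=17
AND r3, r3, r5 → r3=17&5=1
ADD r5, r5, #1 → r5=5+1=6
CMP r5, #6  (cmp 6,6)
BLT start: not taken
AND r0, r3, #240 → r0=1&240=0
halt.

0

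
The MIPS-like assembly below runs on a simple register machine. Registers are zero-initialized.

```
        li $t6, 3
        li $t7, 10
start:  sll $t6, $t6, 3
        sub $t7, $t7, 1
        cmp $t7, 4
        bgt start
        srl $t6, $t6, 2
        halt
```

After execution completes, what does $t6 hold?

196608

li $t6, 3 → $t6=3
li $t7, 10 → $t7=10
sll $t6, $t6, 3 → $t6=3<<3=24
sub $t7, $t7, 1 → $t7=10-1=9
cmp $t7, 4  (cmp 9,4)
bgt start: taken
sll $t6, $t6, 3 → $t6=24<<3=192
sub $t7, $t7, 1 → $t7=9-1=8
cmp $t7, 4  (cmp 8,4)
bgt start: taken
sll $t6, $t6, 3 → $t6=192<<3=1536
sub $t7, $t7, 1 → $t7=8-1=7
cmp $t7, 4  (cmp 7,4)
bgt start: taken
sll $t6, $t6, 3 → $t6=1536<<3=12288
sub $t7, $t7, 1 → $t7=7-1=6
cmp $t7, 4  (cmp 6,4)
bgt start: taken
sll $t6, $t6, 3 → $t6=12288<<3=98304
sub $t7, $t7, 1 → $t7=6-1=5
cmp $t7, 4  (cmp 5,4)
bgt start: taken
sll $t6, $t6, 3 → $t6=98304<<3=786432
sub $t7, $t7, 1 → $t7=5-1=4
cmp $t7, 4  (cmp 4,4)
bgt start: not taken
srl $t6, $t6, 2 → $t6=786432>>2=196608
halt.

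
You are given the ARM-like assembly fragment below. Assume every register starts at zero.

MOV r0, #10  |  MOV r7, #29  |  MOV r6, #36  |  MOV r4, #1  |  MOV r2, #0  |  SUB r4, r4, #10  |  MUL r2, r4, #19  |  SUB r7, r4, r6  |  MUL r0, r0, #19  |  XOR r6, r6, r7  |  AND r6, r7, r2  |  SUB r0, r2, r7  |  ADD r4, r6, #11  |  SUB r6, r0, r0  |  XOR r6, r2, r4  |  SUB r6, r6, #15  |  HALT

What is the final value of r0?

-126

after MOV r0, #10: r0=10
after MOV r7, #29: r7=29
after MOV r6, #36: r6=36
after MOV r4, #1: r4=1
after MOV r2, #0: r2=0
after SUB r4, r4, #10: r4=1-10=-9
after MUL r2, r4, #19: r2=(-9)*19=-171
after SUB r7, r4, r6: r7=(-9)-36=-45
after MUL r0, r0, #19: r0=10*19=190
after XOR r6, r6, r7: r6=36^(-45)=-9
after AND r6, r7, r2: r6=(-45)&(-171)=-175
after SUB r0, r2, r7: r0=(-171)-(-45)=-126
after ADD r4, r6, #11: r4=(-175)+11=-164
after SUB r6, r0, r0: r6=(-126)-(-126)=0
after XOR r6, r2, r4: r6=(-171)^(-164)=9
after SUB r6, r6, #15: r6=9-15=-6
halt.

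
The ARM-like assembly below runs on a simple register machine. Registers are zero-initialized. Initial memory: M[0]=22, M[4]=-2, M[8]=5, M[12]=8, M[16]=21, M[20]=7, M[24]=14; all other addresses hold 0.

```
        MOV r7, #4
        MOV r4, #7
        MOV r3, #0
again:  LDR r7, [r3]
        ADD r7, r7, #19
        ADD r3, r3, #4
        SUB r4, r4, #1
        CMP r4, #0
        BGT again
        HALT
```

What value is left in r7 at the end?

MOV r7, #4 → r7=4
MOV r4, #7 → r4=7
MOV r3, #0 → r3=0
LDR r7, [r3] → r7=M[0]=22
ADD r7, r7, #19 → r7=22+19=41
ADD r3, r3, #4 → r3=0+4=4
SUB r4, r4, #1 → r4=7-1=6
CMP r4, #0  (cmp 6,0)
BGT again: taken
LDR r7, [r3] → r7=M[4]=-2
ADD r7, r7, #19 → r7=(-2)+19=17
ADD r3, r3, #4 → r3=4+4=8
SUB r4, r4, #1 → r4=6-1=5
CMP r4, #0  (cmp 5,0)
BGT again: taken
LDR r7, [r3] → r7=M[8]=5
ADD r7, r7, #19 → r7=5+19=24
ADD r3, r3, #4 → r3=8+4=12
SUB r4, r4, #1 → r4=5-1=4
CMP r4, #0  (cmp 4,0)
BGT again: taken
LDR r7, [r3] → r7=M[12]=8
ADD r7, r7, #19 → r7=8+19=27
ADD r3, r3, #4 → r3=12+4=16
SUB r4, r4, #1 → r4=4-1=3
CMP r4, #0  (cmp 3,0)
BGT again: taken
LDR r7, [r3] → r7=M[16]=21
ADD r7, r7, #19 → r7=21+19=40
ADD r3, r3, #4 → r3=16+4=20
SUB r4, r4, #1 → r4=3-1=2
CMP r4, #0  (cmp 2,0)
BGT again: taken
LDR r7, [r3] → r7=M[20]=7
ADD r7, r7, #19 → r7=7+19=26
ADD r3, r3, #4 → r3=20+4=24
SUB r4, r4, #1 → r4=2-1=1
CMP r4, #0  (cmp 1,0)
BGT again: taken
LDR r7, [r3] → r7=M[24]=14
ADD r7, r7, #19 → r7=14+19=33
ADD r3, r3, #4 → r3=24+4=28
SUB r4, r4, #1 → r4=1-1=0
CMP r4, #0  (cmp 0,0)
BGT again: not taken
halt.

33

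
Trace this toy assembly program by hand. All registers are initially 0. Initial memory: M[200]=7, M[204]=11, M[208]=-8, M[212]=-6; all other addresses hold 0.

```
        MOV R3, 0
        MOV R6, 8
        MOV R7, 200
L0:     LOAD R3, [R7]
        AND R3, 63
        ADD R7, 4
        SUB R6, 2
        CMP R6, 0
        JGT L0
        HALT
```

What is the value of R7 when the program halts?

MOV R3, 0 → R3=0
MOV R6, 8 → R6=8
MOV R7, 200 → R7=200
LOAD R3, [R7] → R3=M[200]=7
AND R3, 63 → R3=7&63=7
ADD R7, 4 → R7=200+4=204
SUB R6, 2 → R6=8-2=6
CMP R6, 0  (cmp 6,0)
JGT L0: taken
LOAD R3, [R7] → R3=M[204]=11
AND R3, 63 → R3=11&63=11
ADD R7, 4 → R7=204+4=208
SUB R6, 2 → R6=6-2=4
CMP R6, 0  (cmp 4,0)
JGT L0: taken
LOAD R3, [R7] → R3=M[208]=-8
AND R3, 63 → R3=(-8)&63=56
ADD R7, 4 → R7=208+4=212
SUB R6, 2 → R6=4-2=2
CMP R6, 0  (cmp 2,0)
JGT L0: taken
LOAD R3, [R7] → R3=M[212]=-6
AND R3, 63 → R3=(-6)&63=58
ADD R7, 4 → R7=212+4=216
SUB R6, 2 → R6=2-2=0
CMP R6, 0  (cmp 0,0)
JGT L0: not taken
halt.

216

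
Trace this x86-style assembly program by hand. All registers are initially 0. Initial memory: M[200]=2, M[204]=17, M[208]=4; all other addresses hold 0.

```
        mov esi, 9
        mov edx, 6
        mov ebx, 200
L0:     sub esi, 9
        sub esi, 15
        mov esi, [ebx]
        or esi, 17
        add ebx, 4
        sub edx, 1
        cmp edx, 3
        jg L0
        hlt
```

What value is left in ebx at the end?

212

after mov esi, 9: esi=9
after mov edx, 6: edx=6
after mov ebx, 200: ebx=200
after sub esi, 9: esi=9-9=0
after sub esi, 15: esi=0-15=-15
after mov esi, [ebx]: esi=M[200]=2
after or esi, 17: esi=2|17=19
after add ebx, 4: ebx=200+4=204
after sub edx, 1: edx=6-1=5
cmp edx, 3  (cmp 5,3)
jg L0: taken
after sub esi, 9: esi=19-9=10
after sub esi, 15: esi=10-15=-5
after mov esi, [ebx]: esi=M[204]=17
after or esi, 17: esi=17|17=17
after add ebx, 4: ebx=204+4=208
after sub edx, 1: edx=5-1=4
cmp edx, 3  (cmp 4,3)
jg L0: taken
after sub esi, 9: esi=17-9=8
after sub esi, 15: esi=8-15=-7
after mov esi, [ebx]: esi=M[208]=4
after or esi, 17: esi=4|17=21
after add ebx, 4: ebx=208+4=212
after sub edx, 1: edx=4-1=3
cmp edx, 3  (cmp 3,3)
jg L0: not taken
halt.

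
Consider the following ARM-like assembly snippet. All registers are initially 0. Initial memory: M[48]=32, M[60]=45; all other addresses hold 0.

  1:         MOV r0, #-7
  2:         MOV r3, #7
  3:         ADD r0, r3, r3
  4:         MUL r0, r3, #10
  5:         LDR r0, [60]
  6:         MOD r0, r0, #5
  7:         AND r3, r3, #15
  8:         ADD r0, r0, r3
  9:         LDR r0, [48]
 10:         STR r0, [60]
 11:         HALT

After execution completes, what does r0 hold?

MOV r0, #-7 → r0=-7
MOV r3, #7 → r3=7
ADD r0, r3, r3 → r0=7+7=14
MUL r0, r3, #10 → r0=7*10=70
LDR r0, [60] → r0=M[60]=45
MOD r0, r0, #5 → r0=45%5=0
AND r3, r3, #15 → r3=7&15=7
ADD r0, r0, r3 → r0=0+7=7
LDR r0, [48] → r0=M[48]=32
STR r0, [60] → M[60]=32
halt.

32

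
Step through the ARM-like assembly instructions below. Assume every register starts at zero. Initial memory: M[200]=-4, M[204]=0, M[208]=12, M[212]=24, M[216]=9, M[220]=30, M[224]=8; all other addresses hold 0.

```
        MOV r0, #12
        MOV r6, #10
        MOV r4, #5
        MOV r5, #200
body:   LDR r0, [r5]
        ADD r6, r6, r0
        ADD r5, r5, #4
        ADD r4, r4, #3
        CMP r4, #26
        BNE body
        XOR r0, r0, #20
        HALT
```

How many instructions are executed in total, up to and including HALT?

after MOV r0, #12: r0=12
after MOV r6, #10: r6=10
after MOV r4, #5: r4=5
after MOV r5, #200: r5=200
after LDR r0, [r5]: r0=M[200]=-4
after ADD r6, r6, r0: r6=10+(-4)=6
after ADD r5, r5, #4: r5=200+4=204
after ADD r4, r4, #3: r4=5+3=8
CMP r4, #26  (cmp 8,26)
BNE body: taken
after LDR r0, [r5]: r0=M[204]=0
after ADD r6, r6, r0: r6=6+0=6
after ADD r5, r5, #4: r5=204+4=208
after ADD r4, r4, #3: r4=8+3=11
CMP r4, #26  (cmp 11,26)
BNE body: taken
after LDR r0, [r5]: r0=M[208]=12
after ADD r6, r6, r0: r6=6+12=18
after ADD r5, r5, #4: r5=208+4=212
after ADD r4, r4, #3: r4=11+3=14
CMP r4, #26  (cmp 14,26)
BNE body: taken
after LDR r0, [r5]: r0=M[212]=24
after ADD r6, r6, r0: r6=18+24=42
after ADD r5, r5, #4: r5=212+4=216
after ADD r4, r4, #3: r4=14+3=17
CMP r4, #26  (cmp 17,26)
BNE body: taken
after LDR r0, [r5]: r0=M[216]=9
after ADD r6, r6, r0: r6=42+9=51
after ADD r5, r5, #4: r5=216+4=220
after ADD r4, r4, #3: r4=17+3=20
CMP r4, #26  (cmp 20,26)
BNE body: taken
after LDR r0, [r5]: r0=M[220]=30
after ADD r6, r6, r0: r6=51+30=81
after ADD r5, r5, #4: r5=220+4=224
after ADD r4, r4, #3: r4=20+3=23
CMP r4, #26  (cmp 23,26)
BNE body: taken
after LDR r0, [r5]: r0=M[224]=8
after ADD r6, r6, r0: r6=81+8=89
after ADD r5, r5, #4: r5=224+4=228
after ADD r4, r4, #3: r4=23+3=26
CMP r4, #26  (cmp 26,26)
BNE body: not taken
after XOR r0, r0, #20: r0=8^20=28
halt.
Total executed instructions: 48.

48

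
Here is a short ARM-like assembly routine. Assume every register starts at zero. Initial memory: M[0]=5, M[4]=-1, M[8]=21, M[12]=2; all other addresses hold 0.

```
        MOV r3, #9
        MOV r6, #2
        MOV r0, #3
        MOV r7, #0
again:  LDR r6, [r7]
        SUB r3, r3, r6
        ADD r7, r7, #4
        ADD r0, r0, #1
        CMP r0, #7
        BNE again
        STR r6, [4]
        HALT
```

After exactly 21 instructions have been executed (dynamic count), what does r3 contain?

-16

after MOV r3, #9: r3=9
after MOV r6, #2: r6=2
after MOV r0, #3: r0=3
after MOV r7, #0: r7=0
after LDR r6, [r7]: r6=M[0]=5
after SUB r3, r3, r6: r3=9-5=4
after ADD r7, r7, #4: r7=0+4=4
after ADD r0, r0, #1: r0=3+1=4
CMP r0, #7  (cmp 4,7)
BNE again: taken
after LDR r6, [r7]: r6=M[4]=-1
after SUB r3, r3, r6: r3=4-(-1)=5
after ADD r7, r7, #4: r7=4+4=8
after ADD r0, r0, #1: r0=4+1=5
CMP r0, #7  (cmp 5,7)
BNE again: taken
after LDR r6, [r7]: r6=M[8]=21
after SUB r3, r3, r6: r3=5-21=-16
after ADD r7, r7, #4: r7=8+4=12
after ADD r0, r0, #1: r0=5+1=6
CMP r0, #7  (cmp 6,7)
After step 21: r3 = -16.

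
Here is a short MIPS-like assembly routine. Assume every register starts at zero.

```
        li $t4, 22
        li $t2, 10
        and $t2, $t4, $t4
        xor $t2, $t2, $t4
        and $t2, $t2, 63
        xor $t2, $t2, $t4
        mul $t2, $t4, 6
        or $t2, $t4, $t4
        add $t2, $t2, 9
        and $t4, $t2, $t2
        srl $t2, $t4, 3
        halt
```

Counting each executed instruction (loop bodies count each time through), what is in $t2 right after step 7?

132

$t4=22
$t2=10
$t2=22&22=22
$t2=22^22=0
$t2=0&63=0
$t2=0^22=22
$t2=22*6=132
After step 7: $t2 = 132.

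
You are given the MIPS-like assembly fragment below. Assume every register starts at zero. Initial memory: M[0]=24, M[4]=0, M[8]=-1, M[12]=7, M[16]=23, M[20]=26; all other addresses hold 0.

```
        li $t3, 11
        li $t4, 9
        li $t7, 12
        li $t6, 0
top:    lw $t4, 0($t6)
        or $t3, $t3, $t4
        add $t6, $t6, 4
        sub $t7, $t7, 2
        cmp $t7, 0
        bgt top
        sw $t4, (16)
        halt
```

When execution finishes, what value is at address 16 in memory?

after li $t3, 11: $t3=11
after li $t4, 9: $t4=9
after li $t7, 12: $t7=12
after li $t6, 0: $t6=0
after lw $t4, 0($t6): $t4=M[0]=24
after or $t3, $t3, $t4: $t3=11|24=27
after add $t6, $t6, 4: $t6=0+4=4
after sub $t7, $t7, 2: $t7=12-2=10
cmp $t7, 0  (cmp 10,0)
bgt top: taken
after lw $t4, 0($t6): $t4=M[4]=0
after or $t3, $t3, $t4: $t3=27|0=27
after add $t6, $t6, 4: $t6=4+4=8
after sub $t7, $t7, 2: $t7=10-2=8
cmp $t7, 0  (cmp 8,0)
bgt top: taken
after lw $t4, 0($t6): $t4=M[8]=-1
after or $t3, $t3, $t4: $t3=27|(-1)=-1
after add $t6, $t6, 4: $t6=8+4=12
after sub $t7, $t7, 2: $t7=8-2=6
cmp $t7, 0  (cmp 6,0)
bgt top: taken
after lw $t4, 0($t6): $t4=M[12]=7
after or $t3, $t3, $t4: $t3=(-1)|7=-1
after add $t6, $t6, 4: $t6=12+4=16
after sub $t7, $t7, 2: $t7=6-2=4
cmp $t7, 0  (cmp 4,0)
bgt top: taken
after lw $t4, 0($t6): $t4=M[16]=23
after or $t3, $t3, $t4: $t3=(-1)|23=-1
after add $t6, $t6, 4: $t6=16+4=20
after sub $t7, $t7, 2: $t7=4-2=2
cmp $t7, 0  (cmp 2,0)
bgt top: taken
after lw $t4, 0($t6): $t4=M[20]=26
after or $t3, $t3, $t4: $t3=(-1)|26=-1
after add $t6, $t6, 4: $t6=20+4=24
after sub $t7, $t7, 2: $t7=2-2=0
cmp $t7, 0  (cmp 0,0)
bgt top: not taken
sw $t4, (16) → M[16]=26
halt.

26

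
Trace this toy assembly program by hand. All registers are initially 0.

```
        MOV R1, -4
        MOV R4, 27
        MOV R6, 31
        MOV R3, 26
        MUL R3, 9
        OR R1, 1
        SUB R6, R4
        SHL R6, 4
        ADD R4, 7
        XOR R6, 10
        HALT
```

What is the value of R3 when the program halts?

234

R1=-4
R4=27
R6=31
R3=26
R3=26*9=234
R1=(-4)|1=-3
R6=31-27=4
R6=4<<4=64
R4=27+7=34
R6=64^10=74
halt.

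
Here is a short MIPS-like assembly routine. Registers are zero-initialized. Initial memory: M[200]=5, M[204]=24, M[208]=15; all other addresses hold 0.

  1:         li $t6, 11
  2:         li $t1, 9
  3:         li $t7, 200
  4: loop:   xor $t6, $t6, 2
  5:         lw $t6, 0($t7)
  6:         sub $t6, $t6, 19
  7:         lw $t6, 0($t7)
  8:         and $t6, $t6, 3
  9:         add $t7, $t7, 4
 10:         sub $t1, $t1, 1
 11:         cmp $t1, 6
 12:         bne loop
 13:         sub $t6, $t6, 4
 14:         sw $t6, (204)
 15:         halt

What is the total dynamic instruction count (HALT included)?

after li $t6, 11: $t6=11
after li $t1, 9: $t1=9
after li $t7, 200: $t7=200
after xor $t6, $t6, 2: $t6=11^2=9
after lw $t6, 0($t7): $t6=M[200]=5
after sub $t6, $t6, 19: $t6=5-19=-14
after lw $t6, 0($t7): $t6=M[200]=5
after and $t6, $t6, 3: $t6=5&3=1
after add $t7, $t7, 4: $t7=200+4=204
after sub $t1, $t1, 1: $t1=9-1=8
cmp $t1, 6  (cmp 8,6)
bne loop: taken
after xor $t6, $t6, 2: $t6=1^2=3
after lw $t6, 0($t7): $t6=M[204]=24
after sub $t6, $t6, 19: $t6=24-19=5
after lw $t6, 0($t7): $t6=M[204]=24
after and $t6, $t6, 3: $t6=24&3=0
after add $t7, $t7, 4: $t7=204+4=208
after sub $t1, $t1, 1: $t1=8-1=7
cmp $t1, 6  (cmp 7,6)
bne loop: taken
after xor $t6, $t6, 2: $t6=0^2=2
after lw $t6, 0($t7): $t6=M[208]=15
after sub $t6, $t6, 19: $t6=15-19=-4
after lw $t6, 0($t7): $t6=M[208]=15
after and $t6, $t6, 3: $t6=15&3=3
after add $t7, $t7, 4: $t7=208+4=212
after sub $t1, $t1, 1: $t1=7-1=6
cmp $t1, 6  (cmp 6,6)
bne loop: not taken
after sub $t6, $t6, 4: $t6=3-4=-1
sw $t6, (204) → M[204]=-1
halt.
Total executed instructions: 33.

33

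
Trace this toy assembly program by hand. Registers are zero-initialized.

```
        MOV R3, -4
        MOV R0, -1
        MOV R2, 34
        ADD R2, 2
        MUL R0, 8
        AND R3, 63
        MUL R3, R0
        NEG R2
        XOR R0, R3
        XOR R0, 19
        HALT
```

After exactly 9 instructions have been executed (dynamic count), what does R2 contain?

-36

R3=-4
R0=-1
R2=34
R2=34+2=36
R0=(-1)*8=-8
R3=(-4)&63=60
R3=60*(-8)=-480
R2=-(36)=-36
R0=(-8)^(-480)=472
After step 9: R2 = -36.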